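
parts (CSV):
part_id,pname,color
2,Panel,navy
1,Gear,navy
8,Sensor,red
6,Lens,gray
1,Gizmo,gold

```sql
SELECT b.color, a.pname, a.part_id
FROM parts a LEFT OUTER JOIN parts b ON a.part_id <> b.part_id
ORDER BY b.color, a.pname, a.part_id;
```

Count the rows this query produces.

18

LEFT JOIN keeps every row from `parts a`; unmatched rows get NULL for `parts b`'s columns.
Matching on a.part_id <> b.part_id.
Matched pairs: 18; unmatched a rows kept: 0.
Total: 18 rows.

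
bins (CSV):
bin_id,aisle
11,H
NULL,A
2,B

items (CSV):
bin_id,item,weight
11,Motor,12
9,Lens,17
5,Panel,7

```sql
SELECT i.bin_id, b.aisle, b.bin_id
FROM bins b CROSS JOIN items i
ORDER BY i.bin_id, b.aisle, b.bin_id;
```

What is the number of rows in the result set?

CROSS JOIN pairs every row of `bins` with every row of `items`: 3 × 3 = 9 rows.

9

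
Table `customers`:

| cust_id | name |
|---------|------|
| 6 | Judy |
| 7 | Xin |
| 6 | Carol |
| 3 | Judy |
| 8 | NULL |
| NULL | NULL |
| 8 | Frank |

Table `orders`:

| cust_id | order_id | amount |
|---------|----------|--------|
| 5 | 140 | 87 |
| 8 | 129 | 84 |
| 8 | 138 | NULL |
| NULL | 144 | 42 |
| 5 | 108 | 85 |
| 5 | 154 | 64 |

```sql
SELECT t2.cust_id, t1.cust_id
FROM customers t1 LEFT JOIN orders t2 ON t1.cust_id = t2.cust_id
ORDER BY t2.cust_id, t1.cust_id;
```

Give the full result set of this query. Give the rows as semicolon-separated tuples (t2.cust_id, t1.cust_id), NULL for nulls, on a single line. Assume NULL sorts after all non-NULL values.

(8, 8); (8, 8); (8, 8); (8, 8); (NULL, 3); (NULL, 6); (NULL, 6); (NULL, 7); (NULL, NULL)

LEFT JOIN keeps every row from `customers`; unmatched rows get NULL for `orders`'s columns.
Matching on t1.cust_id = t2.cust_id. A NULL in a compared column never satisfies the condition.
- t1 (cust_id=6) has no partner → padded with NULL.
- t1 (cust_id=7) has no partner → padded with NULL.
- t1 (cust_id=6) has no partner → padded with NULL.
- t1 (cust_id=3) has no partner → padded with NULL.
- t1 (cust_id=8) pairs with 2 row(s) of t2.
- t1 (cust_id=NULL) has no partner → padded with NULL.
- t1 (cust_id=8) pairs with 2 row(s) of t2.
After projecting and ordering:
t2.cust_id | t1.cust_id
8 | 8
8 | 8
8 | 8
8 | 8
NULL | 3
NULL | 6
NULL | 6
NULL | 7
NULL | NULL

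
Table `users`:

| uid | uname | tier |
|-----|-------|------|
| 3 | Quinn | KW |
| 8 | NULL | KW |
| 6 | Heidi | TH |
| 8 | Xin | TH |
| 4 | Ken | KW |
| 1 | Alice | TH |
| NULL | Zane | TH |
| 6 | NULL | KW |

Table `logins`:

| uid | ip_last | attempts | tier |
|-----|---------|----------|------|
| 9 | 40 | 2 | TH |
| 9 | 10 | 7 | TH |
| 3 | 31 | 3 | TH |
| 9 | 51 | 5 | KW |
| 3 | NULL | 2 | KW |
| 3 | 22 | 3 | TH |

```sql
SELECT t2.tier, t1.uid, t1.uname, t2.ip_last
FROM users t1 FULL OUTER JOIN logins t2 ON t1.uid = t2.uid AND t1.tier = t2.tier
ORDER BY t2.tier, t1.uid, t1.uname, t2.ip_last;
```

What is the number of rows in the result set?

FULL OUTER JOIN keeps every row from both sides; unmatched rows get NULL for the other side's columns.
Matching on t1.uid = t2.uid AND t1.tier = t2.tier. A NULL in a compared column never satisfies the condition.
- uid=3, tier=KW: 1 matching t2 row(s), so 1 row(s) emitted.
- uid=8, tier=KW: no t2 row matches, row kept with t2 columns NULL.
- uid=6, tier=TH: no t2 row matches, row kept with t2 columns NULL.
- uid=8, tier=TH: no t2 row matches, row kept with t2 columns NULL.
- uid=4, tier=KW: no t2 row matches, row kept with t2 columns NULL.
- uid=1, tier=TH: no t2 row matches, row kept with t2 columns NULL.
- uid=NULL, tier=TH: no t2 row matches, row kept with t2 columns NULL.
- uid=6, tier=KW: no t2 row matches, row kept with t2 columns NULL.
- 5 t2 row(s) had no t1 match → kept, t1 columns NULL.
Total: 1 matched + 12 padded = 13 rows.

13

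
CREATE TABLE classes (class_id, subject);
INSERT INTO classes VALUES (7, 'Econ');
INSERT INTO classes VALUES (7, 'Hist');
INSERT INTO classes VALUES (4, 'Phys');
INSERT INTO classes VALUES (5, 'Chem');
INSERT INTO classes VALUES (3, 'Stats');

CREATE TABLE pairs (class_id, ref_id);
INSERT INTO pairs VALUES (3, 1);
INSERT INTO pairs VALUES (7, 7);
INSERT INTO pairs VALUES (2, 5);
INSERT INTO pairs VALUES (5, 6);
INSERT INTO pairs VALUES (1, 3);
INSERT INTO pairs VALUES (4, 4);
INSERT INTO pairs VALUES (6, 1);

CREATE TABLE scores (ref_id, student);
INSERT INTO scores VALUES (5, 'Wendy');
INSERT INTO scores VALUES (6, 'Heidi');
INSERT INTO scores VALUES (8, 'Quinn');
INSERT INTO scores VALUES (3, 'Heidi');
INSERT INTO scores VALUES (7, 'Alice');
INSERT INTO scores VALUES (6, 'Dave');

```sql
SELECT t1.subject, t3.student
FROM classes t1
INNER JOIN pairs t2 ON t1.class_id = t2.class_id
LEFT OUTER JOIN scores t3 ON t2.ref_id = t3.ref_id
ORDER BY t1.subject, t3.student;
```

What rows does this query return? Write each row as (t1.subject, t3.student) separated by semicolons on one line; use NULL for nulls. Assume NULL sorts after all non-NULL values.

(Chem, Dave); (Chem, Heidi); (Econ, Alice); (Hist, Alice); (Phys, NULL); (Stats, NULL)

Step 1 — t1 INNER JOIN t2 on class_id → 5 row(s).
Then LEFT JOIN `scores t3` on ref_id: each of those 5 rows is kept; rows whose t2.ref_id has no match in t3 get NULL for t3's columns.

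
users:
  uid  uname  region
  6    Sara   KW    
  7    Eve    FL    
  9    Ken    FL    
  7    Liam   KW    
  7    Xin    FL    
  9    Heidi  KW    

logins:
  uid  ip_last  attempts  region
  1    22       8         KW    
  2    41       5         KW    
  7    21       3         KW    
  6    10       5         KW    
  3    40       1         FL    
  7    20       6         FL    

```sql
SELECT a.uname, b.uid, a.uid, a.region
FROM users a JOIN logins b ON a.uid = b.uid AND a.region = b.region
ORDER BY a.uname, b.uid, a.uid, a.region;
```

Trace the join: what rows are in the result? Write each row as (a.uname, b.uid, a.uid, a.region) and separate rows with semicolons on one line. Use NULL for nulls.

(Eve, 7, 7, FL); (Liam, 7, 7, KW); (Sara, 6, 6, KW); (Xin, 7, 7, FL)

INNER JOIN keeps only pairs where the ON condition holds.
Matching on a.uid = b.uid AND a.region = b.region.
- uid=6, region=KW: 1 matching b row(s), so 1 row(s) emitted.
- uid=7, region=FL: 1 matching b row(s), so 1 row(s) emitted.
- uid=9, region=FL: no matching b row, dropped.
- uid=7, region=KW: 1 matching b row(s), so 1 row(s) emitted.
- uid=7, region=FL: 1 matching b row(s), so 1 row(s) emitted.
- uid=9, region=KW: no matching b row, dropped.
After projecting and ordering:
a.uname | b.uid | a.uid | a.region
Eve | 7 | 7 | FL
Liam | 7 | 7 | KW
Sara | 6 | 6 | KW
Xin | 7 | 7 | FL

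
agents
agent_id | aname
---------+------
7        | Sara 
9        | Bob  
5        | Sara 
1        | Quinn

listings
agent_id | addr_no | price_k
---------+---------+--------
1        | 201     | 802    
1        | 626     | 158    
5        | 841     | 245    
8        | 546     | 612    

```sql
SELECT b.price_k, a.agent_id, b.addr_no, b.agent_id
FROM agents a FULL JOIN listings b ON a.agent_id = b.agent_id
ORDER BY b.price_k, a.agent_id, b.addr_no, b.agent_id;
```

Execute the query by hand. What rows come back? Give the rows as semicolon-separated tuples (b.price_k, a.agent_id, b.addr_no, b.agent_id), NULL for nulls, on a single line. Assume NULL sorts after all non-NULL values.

(158, 1, 626, 1); (245, 5, 841, 5); (612, NULL, 546, 8); (802, 1, 201, 1); (NULL, 7, NULL, NULL); (NULL, 9, NULL, NULL)

FULL OUTER JOIN keeps every row from both sides; unmatched rows get NULL for the other side's columns.
Matching on a.agent_id = b.agent_id.
Matched pairs: 3; unmatched a rows kept: 2; unmatched b rows kept: 1.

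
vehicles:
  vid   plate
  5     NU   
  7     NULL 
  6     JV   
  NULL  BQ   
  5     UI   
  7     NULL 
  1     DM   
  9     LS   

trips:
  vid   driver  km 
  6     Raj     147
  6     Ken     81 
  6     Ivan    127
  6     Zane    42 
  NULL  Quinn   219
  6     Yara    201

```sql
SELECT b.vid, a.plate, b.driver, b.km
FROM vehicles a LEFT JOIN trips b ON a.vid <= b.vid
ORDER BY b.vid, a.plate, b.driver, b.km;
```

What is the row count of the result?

LEFT JOIN keeps every row from `vehicles`; unmatched rows get NULL for `trips`'s columns.
Matching on a.vid <= b.vid. A NULL in a compared column never satisfies the condition.
- a row (vid=5): matches 5 b row(s) → 5 output row(s).
- a row (vid=7): no match → kept, b columns NULL.
- a row (vid=6): matches 5 b row(s) → 5 output row(s).
- a row (vid=NULL): no match → kept, b columns NULL.
- a row (vid=5): matches 5 b row(s) → 5 output row(s).
- a row (vid=7): no match → kept, b columns NULL.
- a row (vid=1): matches 5 b row(s) → 5 output row(s).
- a row (vid=9): no match → kept, b columns NULL.
Total: 20 matched + 4 padded = 24 rows.

24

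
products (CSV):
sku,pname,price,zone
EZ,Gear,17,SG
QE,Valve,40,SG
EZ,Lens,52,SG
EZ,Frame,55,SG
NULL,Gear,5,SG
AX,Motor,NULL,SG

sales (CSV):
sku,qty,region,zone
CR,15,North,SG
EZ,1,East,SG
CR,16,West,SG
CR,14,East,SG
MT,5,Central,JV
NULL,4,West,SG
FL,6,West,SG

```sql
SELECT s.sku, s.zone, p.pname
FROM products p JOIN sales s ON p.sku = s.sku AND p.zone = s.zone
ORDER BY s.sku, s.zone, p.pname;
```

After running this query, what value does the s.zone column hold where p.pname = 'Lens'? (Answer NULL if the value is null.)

INNER JOIN keeps only pairs where the ON condition holds.
Matching on p.sku = s.sku AND p.zone = s.zone. A NULL in a compared column never satisfies the condition.
Matched pairs: 3.

SG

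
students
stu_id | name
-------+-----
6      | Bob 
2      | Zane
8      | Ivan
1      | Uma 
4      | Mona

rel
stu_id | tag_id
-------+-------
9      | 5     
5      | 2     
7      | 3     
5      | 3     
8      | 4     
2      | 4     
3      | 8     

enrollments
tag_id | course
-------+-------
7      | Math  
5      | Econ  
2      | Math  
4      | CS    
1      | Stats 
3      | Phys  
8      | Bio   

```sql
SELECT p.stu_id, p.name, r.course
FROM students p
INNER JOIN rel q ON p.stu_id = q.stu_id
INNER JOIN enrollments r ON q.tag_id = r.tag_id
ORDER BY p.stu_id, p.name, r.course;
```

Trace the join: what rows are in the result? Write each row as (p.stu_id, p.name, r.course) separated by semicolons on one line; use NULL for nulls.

(2, Zane, CS); (8, Ivan, CS)

Step 1 — p INNER JOIN q on stu_id → 2 row(s).
Then INNER JOIN `enrollments r` on tag_id: keep only rows whose q.tag_id appears in r.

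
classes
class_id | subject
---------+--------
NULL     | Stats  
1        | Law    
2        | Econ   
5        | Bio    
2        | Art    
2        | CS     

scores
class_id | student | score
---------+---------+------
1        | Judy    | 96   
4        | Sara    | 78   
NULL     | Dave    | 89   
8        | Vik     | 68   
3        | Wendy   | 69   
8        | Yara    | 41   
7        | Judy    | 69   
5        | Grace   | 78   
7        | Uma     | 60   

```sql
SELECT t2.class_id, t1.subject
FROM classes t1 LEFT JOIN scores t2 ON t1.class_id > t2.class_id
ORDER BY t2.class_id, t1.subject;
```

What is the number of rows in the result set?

8

LEFT JOIN keeps every row from `classes`; unmatched rows get NULL for `scores`'s columns.
Matching on t1.class_id > t2.class_id. A NULL in a compared column never satisfies the condition.
- t1 (class_id=NULL) has no partner → padded with NULL.
- t1 (class_id=1) has no partner → padded with NULL.
- t1 (class_id=2) pairs with 1 row(s) of t2.
- t1 (class_id=5) pairs with 3 row(s) of t2.
- t1 (class_id=2) pairs with 1 row(s) of t2.
- t1 (class_id=2) pairs with 1 row(s) of t2.
Total: 6 matched + 2 padded = 8 rows.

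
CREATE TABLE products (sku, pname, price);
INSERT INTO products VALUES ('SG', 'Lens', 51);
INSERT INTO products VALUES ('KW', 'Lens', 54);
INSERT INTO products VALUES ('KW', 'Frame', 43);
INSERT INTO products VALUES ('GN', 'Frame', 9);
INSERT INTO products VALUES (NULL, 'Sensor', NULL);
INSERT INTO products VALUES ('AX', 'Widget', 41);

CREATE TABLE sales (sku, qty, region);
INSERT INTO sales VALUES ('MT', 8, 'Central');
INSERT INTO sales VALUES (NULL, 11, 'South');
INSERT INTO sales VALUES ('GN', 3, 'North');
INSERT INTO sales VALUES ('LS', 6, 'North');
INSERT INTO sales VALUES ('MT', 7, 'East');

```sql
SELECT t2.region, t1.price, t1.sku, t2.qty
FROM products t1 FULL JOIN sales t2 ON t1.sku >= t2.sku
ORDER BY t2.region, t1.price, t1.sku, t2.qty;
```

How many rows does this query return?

FULL OUTER JOIN keeps every row from both sides; unmatched rows get NULL for the other side's columns.
Matching on t1.sku >= t2.sku. A NULL in a compared column never satisfies the condition.
- sku=SG: 4 matching t2 row(s), so 4 row(s) emitted.
- sku=KW: 1 matching t2 row(s), so 1 row(s) emitted.
- sku=KW: 1 matching t2 row(s), so 1 row(s) emitted.
- sku=GN: 1 matching t2 row(s), so 1 row(s) emitted.
- sku=NULL: no t2 row matches, row kept with t2 columns NULL.
- sku=AX: no t2 row matches, row kept with t2 columns NULL.
- plus 1 unmatched t2 row(s), each kept with NULL t1 columns.
Total: 7 matched + 3 padded = 10 rows.

10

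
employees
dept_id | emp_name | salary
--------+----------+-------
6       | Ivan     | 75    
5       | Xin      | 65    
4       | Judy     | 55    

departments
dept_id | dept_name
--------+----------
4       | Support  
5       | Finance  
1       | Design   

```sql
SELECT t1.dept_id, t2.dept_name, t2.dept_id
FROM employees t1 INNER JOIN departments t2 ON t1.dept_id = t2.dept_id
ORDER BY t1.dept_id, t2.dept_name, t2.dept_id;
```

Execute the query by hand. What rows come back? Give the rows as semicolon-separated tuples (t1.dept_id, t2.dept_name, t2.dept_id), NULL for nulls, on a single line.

INNER JOIN keeps only pairs where the ON condition holds.
Matching on t1.dept_id = t2.dept_id.
- t1 (dept_id=6) has no partner → excluded.
- t1 (dept_id=5) pairs with 1 row(s) of t2.
- t1 (dept_id=4) pairs with 1 row(s) of t2.
After projecting and ordering:
t1.dept_id | t2.dept_name | t2.dept_id
4 | Support | 4
5 | Finance | 5

(4, Support, 4); (5, Finance, 5)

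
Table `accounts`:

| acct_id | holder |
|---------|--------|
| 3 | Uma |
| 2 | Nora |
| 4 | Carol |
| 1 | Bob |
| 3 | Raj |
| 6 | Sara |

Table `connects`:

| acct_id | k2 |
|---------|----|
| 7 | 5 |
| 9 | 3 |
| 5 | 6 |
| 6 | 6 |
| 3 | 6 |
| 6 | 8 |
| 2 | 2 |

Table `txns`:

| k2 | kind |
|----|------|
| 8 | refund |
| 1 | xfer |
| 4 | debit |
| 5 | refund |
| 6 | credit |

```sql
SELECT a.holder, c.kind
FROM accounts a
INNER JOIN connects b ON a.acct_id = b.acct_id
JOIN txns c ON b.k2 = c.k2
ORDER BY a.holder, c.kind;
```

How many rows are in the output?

Joins associate left-to-right: accounts INNER JOIN connects on acct_id gives 5 intermediate row(s).
Then INNER JOIN `txns c` on k2: keep only rows whose b.k2 appears in c.
Result: 4 row(s).

4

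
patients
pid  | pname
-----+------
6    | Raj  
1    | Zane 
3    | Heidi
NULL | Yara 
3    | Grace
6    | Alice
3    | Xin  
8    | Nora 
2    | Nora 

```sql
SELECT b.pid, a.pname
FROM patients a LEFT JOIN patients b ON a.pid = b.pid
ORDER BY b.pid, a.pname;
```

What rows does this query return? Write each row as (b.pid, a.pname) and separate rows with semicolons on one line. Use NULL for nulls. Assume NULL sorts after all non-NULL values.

(1, Zane); (2, Nora); (3, Grace); (3, Grace); (3, Grace); (3, Heidi); (3, Heidi); (3, Heidi); (3, Xin); (3, Xin); (3, Xin); (6, Alice); (6, Alice); (6, Raj); (6, Raj); (8, Nora); (NULL, Yara)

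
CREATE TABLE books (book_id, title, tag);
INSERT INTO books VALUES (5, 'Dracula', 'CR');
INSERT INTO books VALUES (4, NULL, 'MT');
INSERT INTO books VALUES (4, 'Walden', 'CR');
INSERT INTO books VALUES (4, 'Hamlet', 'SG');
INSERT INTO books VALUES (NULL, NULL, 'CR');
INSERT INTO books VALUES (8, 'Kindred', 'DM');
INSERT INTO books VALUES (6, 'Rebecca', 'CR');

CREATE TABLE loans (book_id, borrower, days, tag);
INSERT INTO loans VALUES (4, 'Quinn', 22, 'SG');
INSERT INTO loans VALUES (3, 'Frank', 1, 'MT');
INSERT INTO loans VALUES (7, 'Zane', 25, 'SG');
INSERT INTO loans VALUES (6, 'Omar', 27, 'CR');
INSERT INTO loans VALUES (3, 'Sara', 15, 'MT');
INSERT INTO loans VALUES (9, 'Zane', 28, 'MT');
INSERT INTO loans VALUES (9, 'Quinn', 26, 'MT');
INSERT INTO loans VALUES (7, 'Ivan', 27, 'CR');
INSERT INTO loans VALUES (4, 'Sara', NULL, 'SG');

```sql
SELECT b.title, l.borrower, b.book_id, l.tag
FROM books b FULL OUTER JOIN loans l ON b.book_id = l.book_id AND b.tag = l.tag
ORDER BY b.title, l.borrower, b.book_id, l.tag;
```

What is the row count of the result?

14

FULL OUTER JOIN keeps every row from both sides; unmatched rows get NULL for the other side's columns.
Matching on b.book_id = l.book_id AND b.tag = l.tag. A NULL in a compared column never satisfies the condition.
- book_id=5, tag=CR: no l row matches, row kept with l columns NULL.
- book_id=4, tag=MT: no l row matches, row kept with l columns NULL.
- book_id=4, tag=CR: no l row matches, row kept with l columns NULL.
- book_id=4, tag=SG: 2 matching l row(s), so 2 row(s) emitted.
- book_id=NULL, tag=CR: no l row matches, row kept with l columns NULL.
- book_id=8, tag=DM: no l row matches, row kept with l columns NULL.
- book_id=6, tag=CR: 1 matching l row(s), so 1 row(s) emitted.
- plus 6 unmatched l row(s), each kept with NULL b columns.
Total: 3 matched + 11 padded = 14 rows.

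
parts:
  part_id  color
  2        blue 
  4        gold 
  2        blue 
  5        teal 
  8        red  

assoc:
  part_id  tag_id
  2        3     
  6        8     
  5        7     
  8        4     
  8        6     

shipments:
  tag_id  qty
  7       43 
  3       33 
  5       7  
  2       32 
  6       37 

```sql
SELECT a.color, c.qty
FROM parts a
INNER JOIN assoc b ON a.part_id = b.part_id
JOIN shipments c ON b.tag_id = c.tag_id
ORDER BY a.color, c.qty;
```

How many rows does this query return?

4

Joins associate left-to-right: parts INNER JOIN assoc on part_id gives 5 intermediate row(s).
Then INNER JOIN `shipments c` on tag_id: keep only rows whose b.tag_id appears in c.
Result: 4 row(s).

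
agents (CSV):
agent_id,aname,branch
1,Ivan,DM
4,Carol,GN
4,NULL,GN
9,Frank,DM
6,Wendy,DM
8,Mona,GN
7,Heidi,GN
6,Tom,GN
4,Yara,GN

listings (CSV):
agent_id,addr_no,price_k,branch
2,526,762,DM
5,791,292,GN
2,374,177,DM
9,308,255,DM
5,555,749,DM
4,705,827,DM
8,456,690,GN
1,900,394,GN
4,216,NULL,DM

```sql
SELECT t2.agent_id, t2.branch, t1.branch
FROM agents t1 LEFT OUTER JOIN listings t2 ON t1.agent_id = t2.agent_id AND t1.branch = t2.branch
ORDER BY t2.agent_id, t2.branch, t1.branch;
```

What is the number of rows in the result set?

LEFT JOIN keeps every row from `agents`; unmatched rows get NULL for `listings`'s columns.
Matching on t1.agent_id = t2.agent_id AND t1.branch = t2.branch.
- agent_id=1, branch=DM: no t2 row matches, row kept with t2 columns NULL.
- agent_id=4, branch=GN: no t2 row matches, row kept with t2 columns NULL.
- agent_id=4, branch=GN: no t2 row matches, row kept with t2 columns NULL.
- agent_id=9, branch=DM: 1 matching t2 row(s), so 1 row(s) emitted.
- agent_id=6, branch=DM: no t2 row matches, row kept with t2 columns NULL.
- agent_id=8, branch=GN: 1 matching t2 row(s), so 1 row(s) emitted.
- agent_id=7, branch=GN: no t2 row matches, row kept with t2 columns NULL.
- agent_id=6, branch=GN: no t2 row matches, row kept with t2 columns NULL.
- agent_id=4, branch=GN: no t2 row matches, row kept with t2 columns NULL.
Total: 2 matched + 7 padded = 9 rows.

9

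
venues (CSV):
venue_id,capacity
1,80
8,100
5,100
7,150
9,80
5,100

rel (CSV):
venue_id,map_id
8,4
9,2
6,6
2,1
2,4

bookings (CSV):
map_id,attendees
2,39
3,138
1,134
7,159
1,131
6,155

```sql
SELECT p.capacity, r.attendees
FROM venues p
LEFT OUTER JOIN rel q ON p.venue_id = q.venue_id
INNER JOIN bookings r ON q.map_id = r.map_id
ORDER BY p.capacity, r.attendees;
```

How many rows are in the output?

Step 1 — p LEFT JOIN q on venue_id → 6 row(s).
Then INNER JOIN `bookings r` on map_id: keep only rows whose q.map_id appears in r.
Result: 1 row(s).

1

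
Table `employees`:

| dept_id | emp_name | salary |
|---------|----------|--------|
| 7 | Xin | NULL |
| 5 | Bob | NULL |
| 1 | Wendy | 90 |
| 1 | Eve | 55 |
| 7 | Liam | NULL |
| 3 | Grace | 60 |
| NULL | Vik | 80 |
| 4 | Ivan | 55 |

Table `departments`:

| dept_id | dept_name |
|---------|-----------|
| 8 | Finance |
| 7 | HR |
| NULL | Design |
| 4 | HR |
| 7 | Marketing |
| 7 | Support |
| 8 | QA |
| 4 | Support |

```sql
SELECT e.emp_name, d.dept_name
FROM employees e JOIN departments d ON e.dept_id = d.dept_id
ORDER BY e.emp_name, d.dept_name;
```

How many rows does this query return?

INNER JOIN keeps only pairs where the ON condition holds.
Matching on e.dept_id = d.dept_id. A NULL in a compared column never satisfies the condition.
- e (dept_id=7) pairs with 3 row(s) of d.
- e (dept_id=5) has no partner → excluded.
- e (dept_id=1) has no partner → excluded.
- e (dept_id=1) has no partner → excluded.
- e (dept_id=7) pairs with 3 row(s) of d.
- e (dept_id=3) has no partner → excluded.
- e (dept_id=NULL) has no partner → excluded.
- e (dept_id=4) pairs with 2 row(s) of d.
Total: 8 rows.

8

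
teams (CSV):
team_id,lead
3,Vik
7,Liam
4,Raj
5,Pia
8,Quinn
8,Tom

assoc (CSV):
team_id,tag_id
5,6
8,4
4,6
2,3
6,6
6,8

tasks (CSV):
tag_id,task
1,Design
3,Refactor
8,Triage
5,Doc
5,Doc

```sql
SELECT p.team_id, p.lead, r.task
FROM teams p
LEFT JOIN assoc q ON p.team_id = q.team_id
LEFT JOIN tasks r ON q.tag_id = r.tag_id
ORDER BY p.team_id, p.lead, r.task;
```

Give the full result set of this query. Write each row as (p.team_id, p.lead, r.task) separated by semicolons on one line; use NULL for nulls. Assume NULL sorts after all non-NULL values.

(3, Vik, NULL); (4, Raj, NULL); (5, Pia, NULL); (7, Liam, NULL); (8, Quinn, NULL); (8, Tom, NULL)

Step 1 — p LEFT JOIN q on team_id → 6 row(s).
Then LEFT JOIN `tasks r` on tag_id: each of those 6 rows is kept; rows whose q.tag_id has no match in r get NULL for r's columns.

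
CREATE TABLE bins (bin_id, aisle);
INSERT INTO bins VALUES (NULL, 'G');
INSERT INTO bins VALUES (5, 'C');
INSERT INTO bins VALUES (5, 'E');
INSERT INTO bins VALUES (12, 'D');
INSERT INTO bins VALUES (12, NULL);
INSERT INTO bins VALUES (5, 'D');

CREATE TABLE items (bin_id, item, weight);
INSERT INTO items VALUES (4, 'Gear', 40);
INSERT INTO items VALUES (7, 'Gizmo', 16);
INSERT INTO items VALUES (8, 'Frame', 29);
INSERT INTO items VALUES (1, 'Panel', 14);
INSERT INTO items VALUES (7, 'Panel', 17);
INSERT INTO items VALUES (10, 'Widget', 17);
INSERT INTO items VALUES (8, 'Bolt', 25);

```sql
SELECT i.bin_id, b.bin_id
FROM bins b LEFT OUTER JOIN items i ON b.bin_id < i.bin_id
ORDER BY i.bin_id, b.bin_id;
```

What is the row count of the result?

18

LEFT JOIN keeps every row from `bins`; unmatched rows get NULL for `items`'s columns.
Matching on b.bin_id < i.bin_id. A NULL in a compared column never satisfies the condition.
- bin_id=NULL: no i row matches, row kept with i columns NULL.
- bin_id=5: 5 matching i row(s), so 5 row(s) emitted.
- bin_id=5: 5 matching i row(s), so 5 row(s) emitted.
- bin_id=12: no i row matches, row kept with i columns NULL.
- bin_id=12: no i row matches, row kept with i columns NULL.
- bin_id=5: 5 matching i row(s), so 5 row(s) emitted.
Total: 15 matched + 3 padded = 18 rows.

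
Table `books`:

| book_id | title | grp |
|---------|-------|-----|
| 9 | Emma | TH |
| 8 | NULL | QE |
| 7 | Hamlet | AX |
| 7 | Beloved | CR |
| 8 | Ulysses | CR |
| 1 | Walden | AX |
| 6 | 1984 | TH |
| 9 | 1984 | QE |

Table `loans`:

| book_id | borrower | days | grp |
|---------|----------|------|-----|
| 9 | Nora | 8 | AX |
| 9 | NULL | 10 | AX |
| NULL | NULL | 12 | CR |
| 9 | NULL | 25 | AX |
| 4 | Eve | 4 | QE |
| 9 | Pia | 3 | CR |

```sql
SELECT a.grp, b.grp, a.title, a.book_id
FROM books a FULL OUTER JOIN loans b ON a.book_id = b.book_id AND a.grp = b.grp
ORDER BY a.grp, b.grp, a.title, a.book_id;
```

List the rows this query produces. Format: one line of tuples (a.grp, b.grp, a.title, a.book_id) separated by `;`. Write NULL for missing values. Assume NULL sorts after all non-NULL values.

FULL OUTER JOIN keeps every row from both sides; unmatched rows get NULL for the other side's columns.
Matching on a.book_id = b.book_id AND a.grp = b.grp. A NULL in a compared column never satisfies the condition.
- book_id=9, grp=TH: no b row matches, row kept with b columns NULL.
- book_id=8, grp=QE: no b row matches, row kept with b columns NULL.
- book_id=7, grp=AX: no b row matches, row kept with b columns NULL.
- book_id=7, grp=CR: no b row matches, row kept with b columns NULL.
- book_id=8, grp=CR: no b row matches, row kept with b columns NULL.
- book_id=1, grp=AX: no b row matches, row kept with b columns NULL.
- book_id=6, grp=TH: no b row matches, row kept with b columns NULL.
- book_id=9, grp=QE: no b row matches, row kept with b columns NULL.
- 6 row(s) from b found no a partner → padded with NULL.

(AX, NULL, Hamlet, 7); (AX, NULL, Walden, 1); (CR, NULL, Beloved, 7); (CR, NULL, Ulysses, 8); (QE, NULL, 1984, 9); (QE, NULL, NULL, 8); (TH, NULL, 1984, 6); (TH, NULL, Emma, 9); (NULL, AX, NULL, NULL); (NULL, AX, NULL, NULL); (NULL, AX, NULL, NULL); (NULL, CR, NULL, NULL); (NULL, CR, NULL, NULL); (NULL, QE, NULL, NULL)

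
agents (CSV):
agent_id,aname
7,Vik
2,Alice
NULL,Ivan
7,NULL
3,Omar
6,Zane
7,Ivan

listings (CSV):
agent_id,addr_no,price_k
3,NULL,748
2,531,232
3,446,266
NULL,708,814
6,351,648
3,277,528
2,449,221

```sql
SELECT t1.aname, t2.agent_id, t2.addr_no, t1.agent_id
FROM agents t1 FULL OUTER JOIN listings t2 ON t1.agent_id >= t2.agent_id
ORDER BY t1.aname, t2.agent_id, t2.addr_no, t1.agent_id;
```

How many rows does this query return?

FULL OUTER JOIN keeps every row from both sides; unmatched rows get NULL for the other side's columns.
Matching on t1.agent_id >= t2.agent_id. A NULL in a compared column never satisfies the condition.
- t1[0] agent_id=7 → 6 match(es) in t2 → 6 row(s).
- t1[1] agent_id=2 → 2 match(es) in t2 → 2 row(s).
- t1[2] agent_id=NULL → no match; kept with NULLs on the t2 side.
- t1[3] agent_id=7 → 6 match(es) in t2 → 6 row(s).
- t1[4] agent_id=3 → 5 match(es) in t2 → 5 row(s).
- t1[5] agent_id=6 → 6 match(es) in t2 → 6 row(s).
- t1[6] agent_id=7 → 6 match(es) in t2 → 6 row(s).
- plus 1 unmatched t2 row(s), each kept with NULL t1 columns.
Total: 31 matched + 2 padded = 33 rows.

33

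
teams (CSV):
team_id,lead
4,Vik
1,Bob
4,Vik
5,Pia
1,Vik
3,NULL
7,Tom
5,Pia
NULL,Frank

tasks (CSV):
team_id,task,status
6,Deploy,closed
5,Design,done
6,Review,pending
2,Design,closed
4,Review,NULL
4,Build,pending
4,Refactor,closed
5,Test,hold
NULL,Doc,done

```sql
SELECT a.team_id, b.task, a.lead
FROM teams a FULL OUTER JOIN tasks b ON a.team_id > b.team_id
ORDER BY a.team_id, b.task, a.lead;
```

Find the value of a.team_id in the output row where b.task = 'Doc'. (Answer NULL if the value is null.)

FULL OUTER JOIN keeps every row from both sides; unmatched rows get NULL for the other side's columns.
Matching on a.team_id > b.team_id. A NULL in a compared column never satisfies the condition.
Matched pairs: 19; unmatched a rows kept: 3; unmatched b rows kept: 1.

NULL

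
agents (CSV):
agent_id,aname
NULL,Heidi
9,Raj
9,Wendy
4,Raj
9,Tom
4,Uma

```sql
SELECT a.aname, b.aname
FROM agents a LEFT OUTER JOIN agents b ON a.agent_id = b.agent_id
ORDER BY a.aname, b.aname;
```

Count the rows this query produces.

14

LEFT JOIN keeps every row from `agents a`; unmatched rows get NULL for `agents b`'s columns.
Matching on a.agent_id = b.agent_id. A NULL in a compared column never satisfies the condition.
Matched pairs: 13; unmatched a rows kept: 1.
Total: 13 matched + 1 padded = 14 rows.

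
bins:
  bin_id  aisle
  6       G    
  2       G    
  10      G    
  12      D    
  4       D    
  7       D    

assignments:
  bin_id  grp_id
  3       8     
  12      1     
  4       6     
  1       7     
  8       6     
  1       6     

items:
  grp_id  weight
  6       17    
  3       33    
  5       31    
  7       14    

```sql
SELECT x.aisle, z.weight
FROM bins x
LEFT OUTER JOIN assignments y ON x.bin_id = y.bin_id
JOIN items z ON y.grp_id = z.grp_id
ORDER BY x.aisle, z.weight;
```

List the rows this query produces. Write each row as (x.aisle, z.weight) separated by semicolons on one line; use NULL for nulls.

(D, 17)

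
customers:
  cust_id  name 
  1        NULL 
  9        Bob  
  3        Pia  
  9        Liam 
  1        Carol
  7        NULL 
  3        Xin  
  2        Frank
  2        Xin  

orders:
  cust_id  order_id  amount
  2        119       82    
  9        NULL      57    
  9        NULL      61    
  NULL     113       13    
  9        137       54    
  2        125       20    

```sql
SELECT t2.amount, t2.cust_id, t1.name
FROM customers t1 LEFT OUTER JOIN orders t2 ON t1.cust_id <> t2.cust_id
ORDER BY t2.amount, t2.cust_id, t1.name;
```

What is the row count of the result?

35

LEFT JOIN keeps every row from `customers`; unmatched rows get NULL for `orders`'s columns.
Matching on t1.cust_id <> t2.cust_id. A NULL in a compared column never satisfies the condition.
Matched pairs: 35; unmatched t1 rows kept: 0.
Total: 35 rows.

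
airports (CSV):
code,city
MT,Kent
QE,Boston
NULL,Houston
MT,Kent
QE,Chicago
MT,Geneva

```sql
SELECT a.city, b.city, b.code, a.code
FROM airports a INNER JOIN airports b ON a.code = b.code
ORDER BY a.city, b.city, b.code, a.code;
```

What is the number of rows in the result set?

13

INNER JOIN keeps only pairs where the ON condition holds.
Matching on a.code = b.code. A NULL in a compared column never satisfies the condition.
Matched pairs: 13.
Total: 13 rows.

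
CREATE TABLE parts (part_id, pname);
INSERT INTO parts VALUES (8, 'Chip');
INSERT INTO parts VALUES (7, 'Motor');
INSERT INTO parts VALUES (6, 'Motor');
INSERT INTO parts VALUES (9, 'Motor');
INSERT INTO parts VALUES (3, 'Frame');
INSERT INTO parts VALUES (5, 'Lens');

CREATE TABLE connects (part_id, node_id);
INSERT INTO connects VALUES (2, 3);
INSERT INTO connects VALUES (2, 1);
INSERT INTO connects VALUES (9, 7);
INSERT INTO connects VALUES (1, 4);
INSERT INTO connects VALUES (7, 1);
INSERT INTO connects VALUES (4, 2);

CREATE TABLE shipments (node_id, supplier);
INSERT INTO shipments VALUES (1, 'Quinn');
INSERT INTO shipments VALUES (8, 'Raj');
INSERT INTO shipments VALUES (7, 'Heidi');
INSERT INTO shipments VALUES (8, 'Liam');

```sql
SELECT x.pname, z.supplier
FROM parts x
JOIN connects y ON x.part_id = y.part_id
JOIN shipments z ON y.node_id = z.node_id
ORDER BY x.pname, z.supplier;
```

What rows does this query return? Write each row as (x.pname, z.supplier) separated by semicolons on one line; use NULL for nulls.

Joins associate left-to-right: parts INNER JOIN connects on part_id gives 2 intermediate row(s).
Then INNER JOIN `shipments z` on node_id: keep only rows whose y.node_id appears in z.

(Motor, Heidi); (Motor, Quinn)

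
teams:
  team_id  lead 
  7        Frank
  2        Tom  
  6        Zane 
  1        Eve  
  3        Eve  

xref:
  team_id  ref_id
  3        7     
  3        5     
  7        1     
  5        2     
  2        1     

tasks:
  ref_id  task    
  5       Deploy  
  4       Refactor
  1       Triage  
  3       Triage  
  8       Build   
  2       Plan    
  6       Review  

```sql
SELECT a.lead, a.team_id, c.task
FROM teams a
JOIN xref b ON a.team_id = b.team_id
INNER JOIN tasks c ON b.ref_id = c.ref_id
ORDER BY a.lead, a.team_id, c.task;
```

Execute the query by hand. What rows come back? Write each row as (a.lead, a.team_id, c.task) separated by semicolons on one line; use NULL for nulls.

(Eve, 3, Deploy); (Frank, 7, Triage); (Tom, 2, Triage)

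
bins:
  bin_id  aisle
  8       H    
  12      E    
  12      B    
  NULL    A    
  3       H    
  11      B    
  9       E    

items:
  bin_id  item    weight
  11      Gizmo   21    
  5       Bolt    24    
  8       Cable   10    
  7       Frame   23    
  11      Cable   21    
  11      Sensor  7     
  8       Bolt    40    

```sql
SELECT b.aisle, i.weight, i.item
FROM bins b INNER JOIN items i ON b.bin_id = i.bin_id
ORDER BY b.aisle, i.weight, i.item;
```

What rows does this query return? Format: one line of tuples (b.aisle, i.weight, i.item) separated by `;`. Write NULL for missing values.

INNER JOIN keeps only pairs where the ON condition holds.
Matching on b.bin_id = i.bin_id. A NULL in a compared column never satisfies the condition.
- b (bin_id=8) pairs with 2 row(s) of i.
- b (bin_id=12) has no partner → excluded.
- b (bin_id=12) has no partner → excluded.
- b (bin_id=NULL) has no partner → excluded.
- b (bin_id=3) has no partner → excluded.
- b (bin_id=11) pairs with 3 row(s) of i.
- b (bin_id=9) has no partner → excluded.
After projecting and ordering:
b.aisle | i.weight | i.item
B | 7 | Sensor
B | 21 | Cable
B | 21 | Gizmo
H | 10 | Cable
H | 40 | Bolt

(B, 7, Sensor); (B, 21, Cable); (B, 21, Gizmo); (H, 10, Cable); (H, 40, Bolt)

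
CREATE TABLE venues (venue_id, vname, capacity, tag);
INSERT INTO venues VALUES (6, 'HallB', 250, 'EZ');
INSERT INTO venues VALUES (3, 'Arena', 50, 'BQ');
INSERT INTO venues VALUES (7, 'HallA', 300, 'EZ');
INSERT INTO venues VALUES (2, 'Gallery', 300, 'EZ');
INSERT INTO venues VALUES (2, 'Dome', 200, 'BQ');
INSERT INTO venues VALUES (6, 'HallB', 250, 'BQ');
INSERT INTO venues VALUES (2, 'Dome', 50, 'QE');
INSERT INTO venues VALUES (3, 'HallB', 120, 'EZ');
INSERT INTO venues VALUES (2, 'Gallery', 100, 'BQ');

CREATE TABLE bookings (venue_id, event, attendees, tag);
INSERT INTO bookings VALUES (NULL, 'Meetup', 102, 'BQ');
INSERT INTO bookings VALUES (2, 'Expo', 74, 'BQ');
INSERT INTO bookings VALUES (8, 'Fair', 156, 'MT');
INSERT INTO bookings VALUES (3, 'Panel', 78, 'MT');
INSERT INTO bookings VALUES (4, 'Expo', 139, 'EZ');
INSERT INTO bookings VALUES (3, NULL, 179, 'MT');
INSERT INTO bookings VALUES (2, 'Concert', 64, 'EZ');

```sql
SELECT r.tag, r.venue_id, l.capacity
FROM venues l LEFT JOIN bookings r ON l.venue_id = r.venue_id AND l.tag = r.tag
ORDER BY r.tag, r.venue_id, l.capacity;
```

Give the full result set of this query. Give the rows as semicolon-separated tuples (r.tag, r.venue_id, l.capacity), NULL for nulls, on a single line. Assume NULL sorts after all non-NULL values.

LEFT JOIN keeps every row from `venues`; unmatched rows get NULL for `bookings`'s columns.
Matching on l.venue_id = r.venue_id AND l.tag = r.tag. A NULL in a compared column never satisfies the condition.
Matched pairs: 3; unmatched l rows kept: 6.

(BQ, 2, 100); (BQ, 2, 200); (EZ, 2, 300); (NULL, NULL, 50); (NULL, NULL, 50); (NULL, NULL, 120); (NULL, NULL, 250); (NULL, NULL, 250); (NULL, NULL, 300)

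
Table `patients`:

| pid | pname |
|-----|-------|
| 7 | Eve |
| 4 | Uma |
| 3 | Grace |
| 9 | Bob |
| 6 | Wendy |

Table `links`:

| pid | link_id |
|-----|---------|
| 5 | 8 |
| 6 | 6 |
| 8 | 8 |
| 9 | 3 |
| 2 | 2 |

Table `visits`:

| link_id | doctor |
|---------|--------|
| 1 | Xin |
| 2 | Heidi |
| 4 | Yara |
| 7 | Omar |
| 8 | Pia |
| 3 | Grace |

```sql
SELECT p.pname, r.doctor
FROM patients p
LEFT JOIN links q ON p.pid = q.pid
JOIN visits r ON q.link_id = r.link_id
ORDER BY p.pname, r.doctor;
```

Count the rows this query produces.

Evaluate left to right. First `patients p LEFT JOIN links q` on pid: 5 row(s).
Then INNER JOIN `visits r` on link_id: keep only rows whose q.link_id appears in r.
Result: 1 row(s).

1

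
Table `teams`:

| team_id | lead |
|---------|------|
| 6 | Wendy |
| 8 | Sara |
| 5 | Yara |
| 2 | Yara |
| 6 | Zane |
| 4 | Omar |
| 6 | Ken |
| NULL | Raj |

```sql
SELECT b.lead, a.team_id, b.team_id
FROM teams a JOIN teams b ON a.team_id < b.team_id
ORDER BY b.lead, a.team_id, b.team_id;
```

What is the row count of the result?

18

INNER JOIN keeps only pairs where the ON condition holds.
Matching on a.team_id < b.team_id. A NULL in a compared column never satisfies the condition.
Matched pairs: 18.
Total: 18 rows.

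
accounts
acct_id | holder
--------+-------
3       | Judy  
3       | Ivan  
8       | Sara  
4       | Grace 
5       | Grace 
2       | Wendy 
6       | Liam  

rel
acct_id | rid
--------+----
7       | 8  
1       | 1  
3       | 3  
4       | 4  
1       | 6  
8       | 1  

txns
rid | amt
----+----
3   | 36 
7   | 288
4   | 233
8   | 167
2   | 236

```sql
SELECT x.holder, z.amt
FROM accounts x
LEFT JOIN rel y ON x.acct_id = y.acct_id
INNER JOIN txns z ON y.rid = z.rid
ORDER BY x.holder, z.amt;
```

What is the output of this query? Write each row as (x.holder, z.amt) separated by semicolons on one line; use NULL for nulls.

(Grace, 233); (Ivan, 36); (Judy, 36)

Joins associate left-to-right: accounts LEFT JOIN rel on acct_id gives 7 intermediate row(s).
Then INNER JOIN `txns z` on rid: keep only rows whose y.rid appears in z.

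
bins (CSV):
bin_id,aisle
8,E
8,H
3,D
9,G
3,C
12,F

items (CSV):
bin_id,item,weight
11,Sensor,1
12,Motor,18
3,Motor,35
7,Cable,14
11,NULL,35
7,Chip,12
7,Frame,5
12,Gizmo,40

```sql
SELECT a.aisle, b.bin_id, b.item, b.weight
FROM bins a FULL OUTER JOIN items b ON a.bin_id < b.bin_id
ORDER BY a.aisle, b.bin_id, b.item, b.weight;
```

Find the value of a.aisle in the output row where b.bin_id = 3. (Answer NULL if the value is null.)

NULL

FULL OUTER JOIN keeps every row from both sides; unmatched rows get NULL for the other side's columns.
Matching on a.bin_id < b.bin_id.
- a row (bin_id=8): matches 4 b row(s) → 4 output row(s).
- a row (bin_id=8): matches 4 b row(s) → 4 output row(s).
- a row (bin_id=3): matches 7 b row(s) → 7 output row(s).
- a row (bin_id=9): matches 4 b row(s) → 4 output row(s).
- a row (bin_id=3): matches 7 b row(s) → 7 output row(s).
- a row (bin_id=12): no match → kept, b columns NULL.
- 1 row(s) from b found no a partner → padded with NULL.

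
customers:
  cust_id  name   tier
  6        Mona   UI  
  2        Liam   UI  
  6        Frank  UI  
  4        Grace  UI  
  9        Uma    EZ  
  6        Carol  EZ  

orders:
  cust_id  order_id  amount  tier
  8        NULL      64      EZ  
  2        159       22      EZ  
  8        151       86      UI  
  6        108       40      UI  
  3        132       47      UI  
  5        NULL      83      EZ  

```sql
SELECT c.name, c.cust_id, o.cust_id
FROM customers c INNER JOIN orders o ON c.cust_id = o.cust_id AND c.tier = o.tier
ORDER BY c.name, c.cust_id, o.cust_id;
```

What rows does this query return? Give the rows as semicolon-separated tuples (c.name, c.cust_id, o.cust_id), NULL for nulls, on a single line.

(Frank, 6, 6); (Mona, 6, 6)

INNER JOIN keeps only pairs where the ON condition holds.
Matching on c.cust_id = o.cust_id AND c.tier = o.tier.
- c row (cust_id=6, tier=UI): matches 1 o row(s) → 1 output row(s).
- c row (cust_id=2, tier=UI): no match → dropped.
- c row (cust_id=6, tier=UI): matches 1 o row(s) → 1 output row(s).
- c row (cust_id=4, tier=UI): no match → dropped.
- c row (cust_id=9, tier=EZ): no match → dropped.
- c row (cust_id=6, tier=EZ): no match → dropped.
After projecting and ordering:
c.name | c.cust_id | o.cust_id
Frank | 6 | 6
Mona | 6 | 6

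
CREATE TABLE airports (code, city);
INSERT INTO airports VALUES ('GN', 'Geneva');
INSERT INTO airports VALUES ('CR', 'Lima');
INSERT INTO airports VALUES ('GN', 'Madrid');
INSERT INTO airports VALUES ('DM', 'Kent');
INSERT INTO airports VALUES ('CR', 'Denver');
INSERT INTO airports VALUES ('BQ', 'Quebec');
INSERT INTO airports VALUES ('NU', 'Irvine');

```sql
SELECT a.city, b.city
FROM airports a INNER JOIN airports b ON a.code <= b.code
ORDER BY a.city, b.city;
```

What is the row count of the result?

INNER JOIN keeps only pairs where the ON condition holds.
Matching on a.code <= b.code.
- a[0] code=GN → 3 match(es) in b → 3 row(s).
- a[1] code=CR → 6 match(es) in b → 6 row(s).
- a[2] code=GN → 3 match(es) in b → 3 row(s).
- a[3] code=DM → 4 match(es) in b → 4 row(s).
- a[4] code=CR → 6 match(es) in b → 6 row(s).
- a[5] code=BQ → 7 match(es) in b → 7 row(s).
- a[6] code=NU → 1 match(es) in b → 1 row(s).
Total: 30 rows.

30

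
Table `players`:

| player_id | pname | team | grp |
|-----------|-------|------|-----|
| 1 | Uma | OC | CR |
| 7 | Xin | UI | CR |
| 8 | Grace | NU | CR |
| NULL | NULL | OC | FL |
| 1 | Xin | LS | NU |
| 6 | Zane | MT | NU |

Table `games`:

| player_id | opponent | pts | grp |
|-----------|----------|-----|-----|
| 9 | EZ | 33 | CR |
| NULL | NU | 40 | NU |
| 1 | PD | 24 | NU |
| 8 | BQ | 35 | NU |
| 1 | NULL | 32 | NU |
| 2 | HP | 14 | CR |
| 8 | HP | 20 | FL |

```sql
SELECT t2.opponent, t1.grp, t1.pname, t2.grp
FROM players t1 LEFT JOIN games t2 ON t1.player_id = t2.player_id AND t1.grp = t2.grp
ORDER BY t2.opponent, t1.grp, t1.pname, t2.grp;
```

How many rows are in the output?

LEFT JOIN keeps every row from `players`; unmatched rows get NULL for `games`'s columns.
Matching on t1.player_id = t2.player_id AND t1.grp = t2.grp. A NULL in a compared column never satisfies the condition.
Matched pairs: 2; unmatched t1 rows kept: 5.
Total: 2 matched + 5 padded = 7 rows.

7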